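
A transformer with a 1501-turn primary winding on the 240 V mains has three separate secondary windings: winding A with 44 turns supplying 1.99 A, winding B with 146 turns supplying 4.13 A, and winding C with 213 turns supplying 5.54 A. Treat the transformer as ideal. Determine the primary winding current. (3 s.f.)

V_A = 240 × 44/1501 = 7.0353 V; V_B = 240 × 146/1501 = 23.344 V; V_C = 240 × 213/1501 = 34.057 V.
P_out = V_A I_A + V_B I_B + V_C I_C = 7.0353×1.99 + 23.344×4.13 + 34.057×5.54 = 14.000 + 96.413 + 188.68 = 299.09 W.
Ideal ⇒ P_in = P_out, so I_p = P_out/V_p = 299.09/240 = 1.25 A.

I_p ≈ 1.25 A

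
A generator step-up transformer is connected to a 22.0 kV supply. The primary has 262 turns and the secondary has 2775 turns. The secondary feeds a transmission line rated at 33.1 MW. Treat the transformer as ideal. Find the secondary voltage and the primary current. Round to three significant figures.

V_s ≈ 233000 V, I_p ≈ 1500 A

V_s = V_p × N_s/N_p = 22000 × 2775/262 = 233020 V.
I_s = P/V_s = 3.31×10^7/233020 = 142.05 A.
I_p = I_s × N_s/N_p = 142.05 × 2775/262 = 1500 A.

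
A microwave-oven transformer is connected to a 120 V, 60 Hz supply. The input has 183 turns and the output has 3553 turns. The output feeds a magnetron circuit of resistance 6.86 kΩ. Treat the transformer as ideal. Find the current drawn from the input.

V_out = V_in × N_out/N_in = 120 × 3553/183 = 2329.8 V.
I_out = V_out/R = 2329.8/6860 = 0.33963 A.
For an ideal transformer I_in N_in = I_out N_out, so I_in = 0.33963 × 3553/183 = 6.59 A.

I_in ≈ 6.59 A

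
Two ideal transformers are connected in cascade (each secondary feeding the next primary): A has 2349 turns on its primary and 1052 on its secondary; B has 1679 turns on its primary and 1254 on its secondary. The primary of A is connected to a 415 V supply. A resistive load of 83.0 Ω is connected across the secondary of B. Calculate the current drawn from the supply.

After A: V = 415.00 × 1052/2349 = 185.86 V.
After B: V = 185.86 × 1254/1679 = 138.81 V.
I_load = 138.81/83.0 = 1.6724 A, so P_out = 138.81 × 1.6724 = 232.15 W.
All ideal ⇒ P_in = P_out, so I_supply = 232.15/415 = 0.559 A.

I_supply ≈ 0.559 A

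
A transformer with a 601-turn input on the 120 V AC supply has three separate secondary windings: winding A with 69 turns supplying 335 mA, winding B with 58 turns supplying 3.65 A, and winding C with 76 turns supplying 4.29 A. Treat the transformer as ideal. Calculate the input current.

I_in ≈ 0.933 A

V_A = 120 × 69/601 = 13.777 V; V_B = 120 × 58/601 = 11.581 V; V_C = 120 × 76/601 = 15.175 V.
P_out = V_A I_A + V_B I_B + V_C I_C = 13.777×0.335 + 11.581×3.65 + 15.175×4.29 = 4.6153 + 42.270 + 65.100 = 111.98 W.
Ideal ⇒ P_in = P_out, so I_in = P_out/V_in = 111.98/120 = 0.933 A.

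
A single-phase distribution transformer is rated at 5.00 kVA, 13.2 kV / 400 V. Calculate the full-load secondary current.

I_s ≈ 12.5 A

I_s = S/V_s = 5000/400 = 12.5 A.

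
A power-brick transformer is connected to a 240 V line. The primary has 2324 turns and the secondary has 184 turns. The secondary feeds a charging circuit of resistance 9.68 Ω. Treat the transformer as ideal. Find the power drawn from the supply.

V_s = V_p × N_s/N_p = 240 × 184/2324 = 19.002 V.
I_s = V_s/R = 19.002/9.68 = 1.9630 A.
I_p = I_s × N_s/N_p = 1.9630 × 184/2324 = 0.15542 A.
P = V_p I_p = 240 × 0.15542 = 37.3 W.

P ≈ 37.3 W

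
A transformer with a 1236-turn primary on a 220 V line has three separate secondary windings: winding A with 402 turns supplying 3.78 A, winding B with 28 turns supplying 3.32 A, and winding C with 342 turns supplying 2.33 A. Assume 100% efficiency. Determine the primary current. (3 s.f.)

I_p ≈ 1.95 A

V_A = 220 × 402/1236 = 71.553 V; V_B = 220 × 28/1236 = 4.9838 V; V_C = 220 × 342/1236 = 60.874 V.
P_out = V_A I_A + V_B I_B + V_C I_C = 71.553×3.78 + 4.9838×3.32 + 60.874×2.33 = 270.47 + 16.546 + 141.84 = 428.85 W.
Ideal ⇒ P_in = P_out, so I_p = P_out/V_p = 428.85/220 = 1.95 A.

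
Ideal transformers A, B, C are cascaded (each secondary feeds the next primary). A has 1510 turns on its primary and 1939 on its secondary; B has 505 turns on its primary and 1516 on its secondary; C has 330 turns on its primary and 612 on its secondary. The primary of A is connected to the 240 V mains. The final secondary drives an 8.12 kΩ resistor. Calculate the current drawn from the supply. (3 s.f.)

I_supply ≈ 1.51 A

After A: V = 240.00 × 1939/1510 = 308.19 V.
After B: V = 308.19 × 1516/505 = 925.17 V.
After C: V = 925.17 × 612/330 = 1715.8 V.
I_load = 1715.8/8120 = 0.21130 A, so P_out = 1715.8 × 0.21130 = 362.54 W.
All ideal ⇒ P_in = P_out, so I_supply = 362.54/240 = 1.51 A.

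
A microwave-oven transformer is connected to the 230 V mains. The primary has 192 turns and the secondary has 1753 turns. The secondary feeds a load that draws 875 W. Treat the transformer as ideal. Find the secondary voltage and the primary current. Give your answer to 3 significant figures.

V_s = V_p × N_s/N_p = 230 × 1753/192 = 2099.9 V.
I_s = P/V_s = 875/2099.9 = 0.41668 A.
I_p = I_s × N_s/N_p = 0.41668 × 1753/192 = 3.80 A.

V_s ≈ 2100 V, I_p ≈ 3.80 A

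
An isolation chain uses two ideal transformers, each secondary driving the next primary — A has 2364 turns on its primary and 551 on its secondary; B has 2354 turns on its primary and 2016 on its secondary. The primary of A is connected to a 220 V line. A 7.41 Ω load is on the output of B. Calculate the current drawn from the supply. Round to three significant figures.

After A: V = 220.00 × 551/2364 = 51.277 V.
After B: V = 51.277 × 2016/2354 = 43.915 V.
I_load = 43.915/7.41 = 5.9264 A, so P_out = 43.915 × 5.9264 = 260.26 W.
All ideal ⇒ P_in = P_out, so I_supply = 260.26/220 = 1.18 A.

I_supply ≈ 1.18 A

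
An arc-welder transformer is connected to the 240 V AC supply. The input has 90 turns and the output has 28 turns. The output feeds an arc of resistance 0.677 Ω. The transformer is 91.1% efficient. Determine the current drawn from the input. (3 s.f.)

V_out = 240 × 28/90 = 74.667 V.
I_out = V_out/R = 74.667/0.677 = 110.29 A.
P_out = V_out I_out = 74.667 × 110.29 = 8235.0 W.
P_in = P_out/η = 8235.0/0.911 = 9039.5 W.
I_in = P_in/V_in = 9039.5/240 = 37.7 A.

I_in ≈ 37.7 A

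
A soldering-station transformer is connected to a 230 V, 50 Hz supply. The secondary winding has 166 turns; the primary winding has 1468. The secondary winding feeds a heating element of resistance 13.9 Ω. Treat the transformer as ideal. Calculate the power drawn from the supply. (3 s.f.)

V_s = V_p × N_s/N_p = 230 × 166/1468 = 26.008 V.
I_s = V_s/R = 26.008/13.9 = 1.8711 A.
I_p = I_s × N_s/N_p = 1.8711 × 166/1468 = 0.21158 A.
P = V_p I_p = 230 × 0.21158 = 48.7 W.

P ≈ 48.7 W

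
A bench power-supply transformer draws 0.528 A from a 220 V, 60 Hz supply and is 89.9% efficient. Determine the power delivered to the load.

P_out ≈ 104 W

P_in = V_p I_p = 220 × 0.528 = 116.16 W.
P_out = η P_in = 0.899 × 116.16 = 104 W.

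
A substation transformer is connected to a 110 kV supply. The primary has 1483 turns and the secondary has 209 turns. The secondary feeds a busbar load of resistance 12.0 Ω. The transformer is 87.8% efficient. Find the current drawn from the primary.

V_s = 110000 × 209/1483 = 15502 V.
I_s = V_s/R = 15502/12.0 = 1291.9 A.
P_out = V_s I_s = 15502 × 1291.9 = 2.0027×10^7 W.
P_in = P_out/η = 2.0027×10^7/0.878 = 2.2810×10^7 W.
I_p = P_in/V_p = 2.2810×10^7/110000 = 207 A.

I_p ≈ 207 A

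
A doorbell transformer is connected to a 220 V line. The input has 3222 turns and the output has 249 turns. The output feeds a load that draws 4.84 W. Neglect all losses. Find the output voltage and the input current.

V_out ≈ 17.0 V, I_in ≈ 0.0220 A

V_out = V_in × N_out/N_in = 220 × 249/3222 = 17.002 V.
I_out = P/V_out = 4.84/17.002 = 0.28467 A.
I_in = I_out × N_out/N_in = 0.28467 × 249/3222 = 0.0220 A.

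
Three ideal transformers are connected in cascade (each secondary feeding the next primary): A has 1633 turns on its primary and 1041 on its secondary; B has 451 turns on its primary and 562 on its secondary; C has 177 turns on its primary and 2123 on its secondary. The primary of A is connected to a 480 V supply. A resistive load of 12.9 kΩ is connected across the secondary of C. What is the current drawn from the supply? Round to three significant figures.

Secondary of A: V = 480.00 × 1041/1633 = 305.99 V.
Secondary of B: V = 305.99 × 562/451 = 381.30 V.
Secondary of C: V = 381.30 × 2123/177 = 4573.4 V.
I_load = 4573.4/12900 = 0.35453 A, so P_out = 4573.4 × 0.35453 = 1621.4 W.
All ideal ⇒ P_in = P_out, so I_supply = 1621.4/480 = 3.38 A.

I_supply ≈ 3.38 A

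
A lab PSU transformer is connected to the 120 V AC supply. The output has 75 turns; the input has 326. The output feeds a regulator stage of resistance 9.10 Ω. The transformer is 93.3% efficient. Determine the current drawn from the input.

V_out = 120 × 75/326 = 27.607 V.
I_out = V_out/R = 27.607/9.10 = 3.0338 A.
P_out = V_out I_out = 27.607 × 3.0338 = 83.755 W.
P_in = P_out/η = 83.755/0.933 = 89.769 W.
I_in = P_in/V_in = 89.769/120 = 0.748 A.

I_in ≈ 0.748 A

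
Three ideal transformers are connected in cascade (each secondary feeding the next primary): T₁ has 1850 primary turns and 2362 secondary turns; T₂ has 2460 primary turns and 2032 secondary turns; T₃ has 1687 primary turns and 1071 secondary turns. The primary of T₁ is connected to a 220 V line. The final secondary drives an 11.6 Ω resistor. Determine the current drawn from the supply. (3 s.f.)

After T₁: V = 220.00 × 2362/1850 = 280.89 V.
After T₂: V = 280.89 × 2032/2460 = 232.02 V.
After T₃: V = 232.02 × 1071/1687 = 147.30 V.
I_load = 147.30/11.6 = 12.698 A, so P_out = 147.30 × 12.698 = 1870.4 W.
All ideal ⇒ P_in = P_out, so I_supply = 1870.4/220 = 8.50 A.

I_supply ≈ 8.50 A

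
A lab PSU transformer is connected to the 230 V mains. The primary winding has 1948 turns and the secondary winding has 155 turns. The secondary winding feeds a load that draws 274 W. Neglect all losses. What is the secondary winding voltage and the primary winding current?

V_s ≈ 18.3 V, I_p ≈ 1.19 A

V_s = V_p × N_s/N_p = 230 × 155/1948 = 18.301 V.
I_s = P/V_s = 274/18.301 = 14.972 A.
I_p = I_s × N_s/N_p = 14.972 × 155/1948 = 1.19 A.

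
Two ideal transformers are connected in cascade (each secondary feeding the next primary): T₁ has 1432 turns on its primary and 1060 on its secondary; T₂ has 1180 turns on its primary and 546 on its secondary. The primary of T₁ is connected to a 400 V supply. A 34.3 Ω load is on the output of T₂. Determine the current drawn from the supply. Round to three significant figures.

Secondary of T₁: V = 400.00 × 1060/1432 = 296.09 V.
Secondary of T₂: V = 296.09 × 546/1180 = 137.00 V.
I_load = 137.00/34.3 = 3.9943 A, so P_out = 137.00 × 3.9943 = 547.23 W.
All ideal ⇒ P_in = P_out, so I_supply = 547.23/400 = 1.37 A.

I_supply ≈ 1.37 A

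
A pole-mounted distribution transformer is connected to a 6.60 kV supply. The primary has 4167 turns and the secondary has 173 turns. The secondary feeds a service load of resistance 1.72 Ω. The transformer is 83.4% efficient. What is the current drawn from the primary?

V_s = 6600 × 173/4167 = 274.01 V.
I_s = V_s/R = 274.01/1.72 = 159.31 A.
P_out = V_s I_s = 274.01 × 159.31 = 43652 W.
P_in = P_out/η = 43652/0.834 = 52341 W.
I_p = P_in/V_p = 52341/6600 = 7.93 A.

I_p ≈ 7.93 A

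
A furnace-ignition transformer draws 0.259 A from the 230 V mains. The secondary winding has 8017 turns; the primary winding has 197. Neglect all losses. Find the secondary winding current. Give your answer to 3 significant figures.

I_s ≈ 0.00636 A

I_s/I_p = N_p/N_s, so I_s = 0.259 × 197/8017 = 0.00636 A.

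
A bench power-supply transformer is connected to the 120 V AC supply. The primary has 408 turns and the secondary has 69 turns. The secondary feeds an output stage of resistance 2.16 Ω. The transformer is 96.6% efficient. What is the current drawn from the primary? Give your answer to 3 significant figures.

I_p ≈ 1.64 A

V_s = 120 × 69/408 = 20.294 V.
I_s = V_s/R = 20.294/2.16 = 9.3954 A.
P_out = V_s I_s = 20.294 × 9.3954 = 190.67 W.
P_in = P_out/η = 190.67/0.966 = 197.38 W.
I_p = P_in/V_p = 197.38/120 = 1.64 A.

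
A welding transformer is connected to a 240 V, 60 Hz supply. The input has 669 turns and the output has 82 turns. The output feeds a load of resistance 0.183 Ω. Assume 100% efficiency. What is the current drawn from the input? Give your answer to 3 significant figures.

I_in ≈ 19.7 A

V_out = V_in × N_out/N_in = 240 × 82/669 = 29.417 V.
I_out = V_out/R = 29.417/0.183 = 160.75 A.
For an ideal transformer I_in N_in = I_out N_out, so I_in = 160.75 × 82/669 = 19.7 A.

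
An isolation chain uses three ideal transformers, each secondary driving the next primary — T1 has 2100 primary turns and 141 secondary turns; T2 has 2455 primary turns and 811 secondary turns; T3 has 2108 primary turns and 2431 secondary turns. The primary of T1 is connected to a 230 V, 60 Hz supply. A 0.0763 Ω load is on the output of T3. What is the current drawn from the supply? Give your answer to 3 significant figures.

Secondary of T1: V = 230.00 × 141/2100 = 15.443 V.
Secondary of T2: V = 15.443 × 811/2455 = 5.1015 V.
Secondary of T3: V = 5.1015 × 2431/2108 = 5.8832 V.
I_load = 5.8832/0.0763 = 77.106 A, so P_out = 5.8832 × 77.106 = 453.63 W.
All ideal ⇒ P_in = P_out, so I_supply = 453.63/230 = 1.97 A.

I_supply ≈ 1.97 A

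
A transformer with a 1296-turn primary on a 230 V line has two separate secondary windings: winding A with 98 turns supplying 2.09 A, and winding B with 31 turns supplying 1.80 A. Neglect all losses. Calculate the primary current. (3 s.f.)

I_p ≈ 0.201 A

V_A = 230 × 98/1296 = 17.392 V; V_B = 230 × 31/1296 = 5.5015 V.
P_out = V_A I_A + V_B I_B = 17.392×2.09 + 5.5015×1.80 = 36.349 + 9.9028 = 46.252 W.
Ideal ⇒ P_in = P_out, so I_p = P_out/V_p = 46.252/230 = 0.201 A.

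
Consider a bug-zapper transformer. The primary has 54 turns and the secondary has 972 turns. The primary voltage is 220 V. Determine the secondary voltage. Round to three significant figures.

V_s/V_p = N_s/N_p, so V_s = 220 × 972/54 = 3960 V.

V_s ≈ 3960 V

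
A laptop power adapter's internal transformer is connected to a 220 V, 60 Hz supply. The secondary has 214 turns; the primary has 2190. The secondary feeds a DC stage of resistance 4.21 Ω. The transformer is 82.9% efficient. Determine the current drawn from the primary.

V_s = 220 × 214/2190 = 21.498 V.
I_s = V_s/R = 21.498/4.21 = 5.1063 A.
P_out = V_s I_s = 21.498 × 5.1063 = 109.77 W.
P_in = P_out/η = 109.77/0.829 = 132.42 W.
I_p = P_in/V_p = 132.42/220 = 0.602 A.

I_p ≈ 0.602 A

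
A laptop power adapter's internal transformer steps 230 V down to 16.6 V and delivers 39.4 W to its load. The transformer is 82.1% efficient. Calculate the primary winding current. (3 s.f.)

I_p ≈ 0.209 A

P_in = P_out/η = 39.4/0.821 = 47.990 W.
I_p = P_in/V_p = 47.990/230 = 0.209 A.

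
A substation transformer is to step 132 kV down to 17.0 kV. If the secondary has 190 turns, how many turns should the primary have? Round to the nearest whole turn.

N_p/N_s = V_p/V_s, so N_p = 190 × 132000/17000 = 1475.3 ≈ 1475 turns.

N_p = 1475 turns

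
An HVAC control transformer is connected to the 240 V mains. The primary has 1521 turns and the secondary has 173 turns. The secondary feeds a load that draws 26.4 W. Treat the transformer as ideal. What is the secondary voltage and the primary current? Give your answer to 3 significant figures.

V_s = V_p × N_s/N_p = 240 × 173/1521 = 27.298 V.
I_s = P/V_s = 26.4/27.298 = 0.96711 A.
I_p = I_s × N_s/N_p = 0.96711 × 173/1521 = 0.110 A.

V_s ≈ 27.3 V, I_p ≈ 0.110 A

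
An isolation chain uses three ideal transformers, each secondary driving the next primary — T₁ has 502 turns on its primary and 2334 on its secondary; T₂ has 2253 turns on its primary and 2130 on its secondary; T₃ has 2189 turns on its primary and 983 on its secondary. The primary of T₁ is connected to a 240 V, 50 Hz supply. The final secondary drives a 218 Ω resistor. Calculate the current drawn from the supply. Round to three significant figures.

I_supply ≈ 4.29 A

Secondary of T₁: V = 240.00 × 2334/502 = 1115.9 V.
Secondary of T₂: V = 1115.9 × 2130/2253 = 1054.9 V.
Secondary of T₃: V = 1054.9 × 983/2189 = 473.73 V.
I_load = 473.73/218 = 2.1731 A, so P_out = 473.73 × 2.1731 = 1029.5 W.
All ideal ⇒ P_in = P_out, so I_supply = 1029.5/240 = 4.29 A.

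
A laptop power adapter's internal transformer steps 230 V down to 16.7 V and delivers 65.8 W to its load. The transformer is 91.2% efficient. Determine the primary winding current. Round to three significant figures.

P_in = P_out/η = 65.8/0.912 = 72.149 W.
I_p = P_in/V_p = 72.149/230 = 0.314 A.

I_p ≈ 0.314 A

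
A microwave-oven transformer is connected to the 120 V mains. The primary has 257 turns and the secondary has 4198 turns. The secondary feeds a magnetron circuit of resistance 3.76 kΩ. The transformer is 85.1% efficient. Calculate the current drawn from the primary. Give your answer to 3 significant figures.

V_s = 120 × 4198/257 = 1960.2 V.
I_s = V_s/R = 1960.2/3760 = 0.52132 A.
P_out = V_s I_s = 1960.2 × 0.52132 = 1021.9 W.
P_in = P_out/η = 1021.9/0.851 = 1200.8 W.
I_p = P_in/V_p = 1200.8/120 = 10.0 A.

I_p ≈ 10.0 A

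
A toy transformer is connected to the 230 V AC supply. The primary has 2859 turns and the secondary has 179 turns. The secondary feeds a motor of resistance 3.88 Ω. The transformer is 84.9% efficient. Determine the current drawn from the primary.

I_p ≈ 0.274 A

V_s = 230 × 179/2859 = 14.400 V.
I_s = V_s/R = 14.400/3.88 = 3.7114 A.
P_out = V_s I_s = 14.400 × 3.7114 = 53.444 W.
P_in = P_out/η = 53.444/0.849 = 62.950 W.
I_p = P_in/V_p = 62.950/230 = 0.274 A.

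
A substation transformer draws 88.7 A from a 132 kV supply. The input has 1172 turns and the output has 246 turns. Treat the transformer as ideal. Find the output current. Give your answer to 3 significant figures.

I_out ≈ 423 A

I_out/I_in = N_in/N_out, so I_out = 88.7 × 1172/246 = 423 A.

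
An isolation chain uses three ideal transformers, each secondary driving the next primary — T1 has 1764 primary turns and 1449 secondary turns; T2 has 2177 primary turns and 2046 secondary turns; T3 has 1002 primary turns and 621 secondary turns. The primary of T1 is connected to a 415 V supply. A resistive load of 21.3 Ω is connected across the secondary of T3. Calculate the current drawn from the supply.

After T1: V = 415.00 × 1449/1764 = 340.89 V.
After T2: V = 340.89 × 2046/2177 = 320.38 V.
After T3: V = 320.38 × 621/1002 = 198.56 V.
I_load = 198.56/21.3 = 9.3220 A, so P_out = 198.56 × 9.3220 = 1851.0 W.
All ideal ⇒ P_in = P_out, so I_supply = 1851.0/415 = 4.46 A.

I_supply ≈ 4.46 A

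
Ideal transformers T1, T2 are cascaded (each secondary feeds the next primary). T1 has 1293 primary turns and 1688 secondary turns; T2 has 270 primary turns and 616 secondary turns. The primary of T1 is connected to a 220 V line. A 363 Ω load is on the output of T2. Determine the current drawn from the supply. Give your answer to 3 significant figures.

Secondary of T1: V = 220.00 × 1688/1293 = 287.21 V.
Secondary of T2: V = 287.21 × 616/270 = 655.26 V.
I_load = 655.26/363 = 1.8051 A, so P_out = 655.26 × 1.8051 = 1182.8 W.
All ideal ⇒ P_in = P_out, so I_supply = 1182.8/220 = 5.38 A.

I_supply ≈ 5.38 A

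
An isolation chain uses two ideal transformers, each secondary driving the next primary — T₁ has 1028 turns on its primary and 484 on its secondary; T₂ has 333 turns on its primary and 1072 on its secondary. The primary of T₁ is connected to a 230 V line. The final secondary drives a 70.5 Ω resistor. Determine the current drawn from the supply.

I_supply ≈ 7.49 A

After T₁: V = 230.00 × 484/1028 = 108.29 V.
After T₂: V = 108.29 × 1072/333 = 348.60 V.
I_load = 348.60/70.5 = 4.9447 A, so P_out = 348.60 × 4.9447 = 1723.7 W.
All ideal ⇒ P_in = P_out, so I_supply = 1723.7/230 = 7.49 A.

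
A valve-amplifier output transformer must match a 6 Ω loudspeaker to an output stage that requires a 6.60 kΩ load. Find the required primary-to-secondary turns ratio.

Z_p/Z_s = (N_p/N_s)², so N_p/N_s = √(6600/6) = √1100 = 33.2.

N_p/N_s ≈ 33.2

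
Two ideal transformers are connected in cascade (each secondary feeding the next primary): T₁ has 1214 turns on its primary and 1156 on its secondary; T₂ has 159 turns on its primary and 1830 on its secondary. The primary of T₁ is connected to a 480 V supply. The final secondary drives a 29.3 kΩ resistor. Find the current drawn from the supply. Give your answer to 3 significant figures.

I_supply ≈ 1.97 A

After T₁: V = 480.00 × 1156/1214 = 457.07 V.
After T₂: V = 457.07 × 1830/159 = 5260.6 V.
I_load = 5260.6/29300 = 0.17954 A, so P_out = 5260.6 × 0.17954 = 944.50 W.
All ideal ⇒ P_in = P_out, so I_supply = 944.50/480 = 1.97 A.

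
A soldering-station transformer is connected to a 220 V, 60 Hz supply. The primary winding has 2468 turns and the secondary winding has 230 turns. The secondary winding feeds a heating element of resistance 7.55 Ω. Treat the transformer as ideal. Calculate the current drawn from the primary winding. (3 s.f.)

V_s = V_p × N_s/N_p = 220 × 230/2468 = 20.502 V.
I_s = V_s/R = 20.502/7.55 = 2.7156 A.
For an ideal transformer I_p N_p = I_s N_s, so I_p = 2.7156 × 230/2468 = 0.253 A.

I_p ≈ 0.253 A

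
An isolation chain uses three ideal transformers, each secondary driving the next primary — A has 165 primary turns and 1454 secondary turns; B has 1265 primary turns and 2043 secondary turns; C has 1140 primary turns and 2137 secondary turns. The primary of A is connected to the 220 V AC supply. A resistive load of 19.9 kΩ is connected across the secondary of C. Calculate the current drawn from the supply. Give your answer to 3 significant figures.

I_supply ≈ 7.87 A

Secondary of A: V = 220.00 × 1454/165 = 1938.7 V.
Secondary of B: V = 1938.7 × 2043/1265 = 3131.0 V.
Secondary of C: V = 3131.0 × 2137/1140 = 5869.2 V.
I_load = 5869.2/19900 = 0.29494 A, so P_out = 5869.2 × 0.29494 = 1731.0 W.
All ideal ⇒ P_in = P_out, so I_supply = 1731.0/220 = 7.87 A.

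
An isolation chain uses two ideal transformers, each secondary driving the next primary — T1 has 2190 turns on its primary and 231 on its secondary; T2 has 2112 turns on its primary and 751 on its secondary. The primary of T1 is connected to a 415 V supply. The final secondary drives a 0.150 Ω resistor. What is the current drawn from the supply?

I_supply ≈ 3.89 A

After T1: V = 415.00 × 231/2190 = 43.774 V.
After T2: V = 43.774 × 751/2112 = 15.565 V.
I_load = 15.565/0.150 = 103.77 A, so P_out = 15.565 × 103.77 = 1615.2 W.
All ideal ⇒ P_in = P_out, so I_supply = 1615.2/415 = 3.89 A.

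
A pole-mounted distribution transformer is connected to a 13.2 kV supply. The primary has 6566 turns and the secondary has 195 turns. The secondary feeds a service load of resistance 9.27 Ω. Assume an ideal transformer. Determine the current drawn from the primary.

V_s = V_p × N_s/N_p = 13200 × 195/6566 = 392.02 V.
I_s = V_s/R = 392.02/9.27 = 42.289 A.
For an ideal transformer I_p N_p = I_s N_s, so I_p = 42.289 × 195/6566 = 1.26 A.

I_p ≈ 1.26 A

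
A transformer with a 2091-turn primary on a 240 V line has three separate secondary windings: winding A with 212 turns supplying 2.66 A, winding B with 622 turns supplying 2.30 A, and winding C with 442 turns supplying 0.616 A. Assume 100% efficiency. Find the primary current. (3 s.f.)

I_p ≈ 1.08 A

V_A = 240 × 212/2091 = 24.333 V; V_B = 240 × 622/2091 = 71.392 V; V_C = 240 × 442/2091 = 50.732 V.
P_out = V_A I_A + V_B I_B + V_C I_C = 24.333×2.66 + 71.392×2.30 + 50.732×0.616 = 64.725 + 164.20 + 31.251 = 260.18 W.
Ideal ⇒ P_in = P_out, so I_p = P_out/V_p = 260.18/240 = 1.08 A.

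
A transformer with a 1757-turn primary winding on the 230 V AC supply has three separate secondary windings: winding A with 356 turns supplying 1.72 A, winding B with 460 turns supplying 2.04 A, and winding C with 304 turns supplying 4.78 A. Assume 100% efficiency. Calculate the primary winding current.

I_p ≈ 1.71 A

V_A = 230 × 356/1757 = 46.602 V; V_B = 230 × 460/1757 = 60.216 V; V_C = 230 × 304/1757 = 39.795 V.
P_out = V_A I_A + V_B I_B + V_C I_C = 46.602×1.72 + 60.216×2.04 + 39.795×4.78 = 80.156 + 122.84 + 190.22 = 393.22 W.
Ideal ⇒ P_in = P_out, so I_p = P_out/V_p = 393.22/230 = 1.71 A.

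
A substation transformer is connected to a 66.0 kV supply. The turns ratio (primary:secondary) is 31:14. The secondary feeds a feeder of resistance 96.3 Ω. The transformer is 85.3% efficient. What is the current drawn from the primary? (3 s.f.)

V_s = 66000 × 14/31 = 29806 V.
I_s = V_s/R = 29806/96.3 = 309.52 A.
P_out = V_s I_s = 29806 × 309.52 = 9.2256×10^6 W.
P_in = P_out/η = 9.2256×10^6/0.853 = 1.0815×10^7 W.
I_p = P_in/V_p = 1.0815×10^7/66000 = 164 A.

I_p ≈ 164 A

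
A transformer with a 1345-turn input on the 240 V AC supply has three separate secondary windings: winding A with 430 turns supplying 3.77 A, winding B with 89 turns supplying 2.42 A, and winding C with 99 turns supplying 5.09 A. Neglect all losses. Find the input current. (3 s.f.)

V_A = 240 × 430/1345 = 76.729 V; V_B = 240 × 89/1345 = 15.881 V; V_C = 240 × 99/1345 = 17.665 V.
P_out = V_A I_A + V_B I_B + V_C I_C = 76.729×3.77 + 15.881×2.42 + 17.665×5.09 = 289.27 + 38.432 + 89.917 = 417.62 W.
Ideal ⇒ P_in = P_out, so I_in = P_out/V_in = 417.62/240 = 1.74 A.

I_in ≈ 1.74 A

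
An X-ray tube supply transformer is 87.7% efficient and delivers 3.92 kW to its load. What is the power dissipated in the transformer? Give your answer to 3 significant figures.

P_in = P_out/η = 3920/0.877 = 4469.78 W.
P_loss = P_in − P_out = 4469.78 − 3920 = 550 W.

P_loss ≈ 550 W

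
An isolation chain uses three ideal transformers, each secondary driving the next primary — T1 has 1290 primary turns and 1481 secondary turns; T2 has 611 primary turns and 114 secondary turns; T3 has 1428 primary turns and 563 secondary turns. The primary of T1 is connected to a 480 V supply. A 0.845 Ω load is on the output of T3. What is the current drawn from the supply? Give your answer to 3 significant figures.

After T1: V = 480.00 × 1481/1290 = 551.07 V.
After T2: V = 551.07 × 114/611 = 102.82 V.
After T3: V = 102.82 × 563/1428 = 40.537 V.
I_load = 40.537/0.845 = 47.973 A, so P_out = 40.537 × 47.973 = 1944.7 W.
All ideal ⇒ P_in = P_out, so I_supply = 1944.7/480 = 4.05 A.

I_supply ≈ 4.05 A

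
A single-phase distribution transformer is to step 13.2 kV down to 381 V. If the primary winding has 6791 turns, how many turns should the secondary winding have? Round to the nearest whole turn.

N_s/N_p = V_s/V_p, so N_s = 6791 × 381/13200 = 196.0 ≈ 196 turns.

N_s = 196 turns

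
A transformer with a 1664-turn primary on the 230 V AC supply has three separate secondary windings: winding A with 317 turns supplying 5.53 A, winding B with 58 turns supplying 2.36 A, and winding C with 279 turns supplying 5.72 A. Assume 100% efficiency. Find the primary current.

V_A = 230 × 317/1664 = 43.816 V; V_B = 230 × 58/1664 = 8.0168 V; V_C = 230 × 279/1664 = 38.564 V.
P_out = V_A I_A + V_B I_B + V_C I_C = 43.816×5.53 + 8.0168×2.36 + 38.564×5.72 = 242.30 + 18.920 + 220.58 = 481.81 W.
Ideal ⇒ P_in = P_out, so I_p = P_out/V_p = 481.81/230 = 2.09 A.

I_p ≈ 2.09 A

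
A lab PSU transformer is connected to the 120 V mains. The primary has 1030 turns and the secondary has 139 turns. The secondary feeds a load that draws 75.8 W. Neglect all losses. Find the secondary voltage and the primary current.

V_s = V_p × N_s/N_p = 120 × 139/1030 = 16.194 V.
I_s = P/V_s = 75.8/16.194 = 4.6807 A.
I_p = I_s × N_s/N_p = 4.6807 × 139/1030 = 0.632 A.

V_s ≈ 16.2 V, I_p ≈ 0.632 A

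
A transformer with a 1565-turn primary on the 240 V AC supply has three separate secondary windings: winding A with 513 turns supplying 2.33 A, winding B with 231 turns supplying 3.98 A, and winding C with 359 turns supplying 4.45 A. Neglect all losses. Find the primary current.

I_p ≈ 2.37 A

V_A = 240 × 513/1565 = 78.671 V; V_B = 240 × 231/1565 = 35.425 V; V_C = 240 × 359/1565 = 55.054 V.
P_out = V_A I_A + V_B I_B + V_C I_C = 78.671×2.33 + 35.425×3.98 + 55.054×4.45 = 183.30 + 140.99 + 244.99 = 569.29 W.
Ideal ⇒ P_in = P_out, so I_p = P_out/V_p = 569.29/240 = 2.37 A.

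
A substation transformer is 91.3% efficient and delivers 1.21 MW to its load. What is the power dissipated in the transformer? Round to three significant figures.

P_loss ≈ 115000 W

P_in = P_out/η = 1.21×10^6/0.913 = 1.32530×10^6 W.
P_loss = P_in − P_out = 1.32530×10^6 − 1.21×10^6 = 115000 W.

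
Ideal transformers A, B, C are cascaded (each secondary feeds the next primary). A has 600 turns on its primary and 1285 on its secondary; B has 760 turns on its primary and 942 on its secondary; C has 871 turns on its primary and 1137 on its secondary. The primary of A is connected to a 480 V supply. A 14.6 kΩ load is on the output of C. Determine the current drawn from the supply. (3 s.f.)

After A: V = 480.00 × 1285/600 = 1028.0 V.
After B: V = 1028.0 × 942/760 = 1274.2 V.
After C: V = 1274.2 × 1137/871 = 1663.3 V.
I_load = 1663.3/14600 = 0.11393 A, so P_out = 1663.3 × 0.11393 = 189.49 W.
All ideal ⇒ P_in = P_out, so I_supply = 189.49/480 = 0.395 A.

I_supply ≈ 0.395 A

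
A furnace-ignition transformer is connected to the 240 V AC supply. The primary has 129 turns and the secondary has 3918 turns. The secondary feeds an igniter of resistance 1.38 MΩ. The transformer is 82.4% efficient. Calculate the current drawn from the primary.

V_s = 240 × 3918/129 = 7289.3 V.
I_s = V_s/R = 7289.3/(1.38×10^6) = 0.0052821 A.
P_out = V_s I_s = 7289.3 × 0.0052821 = 38.503 W.
P_in = P_out/η = 38.503/0.824 = 46.727 W.
I_p = P_in/V_p = 46.727/240 = 0.195 A.

I_p ≈ 0.195 A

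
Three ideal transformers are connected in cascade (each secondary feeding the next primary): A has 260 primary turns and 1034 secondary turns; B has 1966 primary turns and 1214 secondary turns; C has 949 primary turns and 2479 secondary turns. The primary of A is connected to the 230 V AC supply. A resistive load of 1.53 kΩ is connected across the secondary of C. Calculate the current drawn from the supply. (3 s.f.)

I_supply ≈ 6.19 A

After A: V = 230.00 × 1034/260 = 914.69 V.
After B: V = 914.69 × 1214/1966 = 564.82 V.
After C: V = 564.82 × 2479/949 = 1475.4 V.
I_load = 1475.4/1530 = 0.96434 A, so P_out = 1475.4 × 0.96434 = 1422.8 W.
All ideal ⇒ P_in = P_out, so I_supply = 1422.8/230 = 6.19 A.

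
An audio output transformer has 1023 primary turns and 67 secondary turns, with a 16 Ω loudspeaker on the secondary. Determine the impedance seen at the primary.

Z_p = (N_p/N_s)² × Z_s = (1023/67)² × 16 = 3730 Ω.

Z_p ≈ 3730 Ω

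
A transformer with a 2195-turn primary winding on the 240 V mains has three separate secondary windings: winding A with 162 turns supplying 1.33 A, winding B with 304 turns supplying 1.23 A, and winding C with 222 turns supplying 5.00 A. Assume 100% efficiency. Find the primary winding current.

I_p ≈ 0.774 A

V_A = 240 × 162/2195 = 17.713 V; V_B = 240 × 304/2195 = 33.239 V; V_C = 240 × 222/2195 = 24.273 V.
P_out = V_A I_A + V_B I_B + V_C I_C = 17.713×1.33 + 33.239×1.23 + 24.273×5.00 = 23.558 + 40.884 + 121.37 = 185.81 W.
Ideal ⇒ P_in = P_out, so I_p = P_out/V_p = 185.81/240 = 0.774 A.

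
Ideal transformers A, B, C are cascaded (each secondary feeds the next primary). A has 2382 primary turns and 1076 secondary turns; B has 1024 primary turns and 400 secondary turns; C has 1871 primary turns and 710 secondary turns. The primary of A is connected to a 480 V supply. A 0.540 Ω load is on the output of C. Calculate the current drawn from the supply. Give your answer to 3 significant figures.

I_supply ≈ 3.99 A

Secondary of A: V = 480.00 × 1076/2382 = 216.83 V.
Secondary of B: V = 216.83 × 400/1024 = 84.698 V.
Secondary of C: V = 84.698 × 710/1871 = 32.141 V.
I_load = 32.141/0.540 = 59.520 A, so P_out = 32.141 × 59.520 = 1913.0 W.
All ideal ⇒ P_in = P_out, so I_supply = 1913.0/480 = 3.99 A.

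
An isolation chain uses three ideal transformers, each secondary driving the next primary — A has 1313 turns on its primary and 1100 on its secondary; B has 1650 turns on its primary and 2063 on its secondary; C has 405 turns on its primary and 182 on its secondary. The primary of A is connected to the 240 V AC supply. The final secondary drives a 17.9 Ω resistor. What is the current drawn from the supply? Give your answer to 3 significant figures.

I_supply ≈ 2.97 A

Secondary of A: V = 240.00 × 1100/1313 = 201.07 V.
Secondary of B: V = 201.07 × 2063/1650 = 251.39 V.
Secondary of C: V = 251.39 × 182/405 = 112.97 V.
I_load = 112.97/17.9 = 6.3113 A, so P_out = 112.97 × 6.3113 = 713.00 W.
All ideal ⇒ P_in = P_out, so I_supply = 713.00/240 = 2.97 A.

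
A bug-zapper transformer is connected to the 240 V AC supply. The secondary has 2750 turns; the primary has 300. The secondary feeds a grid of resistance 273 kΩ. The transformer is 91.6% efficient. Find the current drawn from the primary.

I_p ≈ 0.0806 A

V_s = 240 × 2750/300 = 2200.0 V.
I_s = V_s/R = 2200.0/273000 = 0.0080586 A.
P_out = V_s I_s = 2200.0 × 0.0080586 = 17.729 W.
P_in = P_out/η = 17.729/0.916 = 19.355 W.
I_p = P_in/V_p = 19.355/240 = 0.0806 A.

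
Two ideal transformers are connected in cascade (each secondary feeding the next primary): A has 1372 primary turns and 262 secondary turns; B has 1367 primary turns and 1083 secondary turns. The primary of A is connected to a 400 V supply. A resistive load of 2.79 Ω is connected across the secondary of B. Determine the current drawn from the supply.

After A: V = 400.00 × 262/1372 = 76.385 V.
After B: V = 76.385 × 1083/1367 = 60.516 V.
I_load = 60.516/2.79 = 21.690 A, so P_out = 60.516 × 21.690 = 1312.6 W.
All ideal ⇒ P_in = P_out, so I_supply = 1312.6/400 = 3.28 A.

I_supply ≈ 3.28 A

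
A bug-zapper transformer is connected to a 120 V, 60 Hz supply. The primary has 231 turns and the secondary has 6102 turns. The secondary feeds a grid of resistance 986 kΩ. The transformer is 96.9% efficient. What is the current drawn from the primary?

I_p ≈ 0.0876 A

V_s = 120 × 6102/231 = 3169.9 V.
I_s = V_s/R = 3169.9/986000 = 0.0032149 A.
P_out = V_s I_s = 3169.9 × 0.0032149 = 10.191 W.
P_in = P_out/η = 10.191/0.969 = 10.517 W.
I_p = P_in/V_p = 10.517/120 = 0.0876 A.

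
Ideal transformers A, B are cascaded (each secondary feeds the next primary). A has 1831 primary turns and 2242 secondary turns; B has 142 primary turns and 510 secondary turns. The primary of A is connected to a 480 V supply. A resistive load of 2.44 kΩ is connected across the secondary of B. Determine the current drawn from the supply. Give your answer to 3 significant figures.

After A: V = 480.00 × 2242/1831 = 587.74 V.
After B: V = 587.74 × 510/142 = 2110.9 V.
I_load = 2110.9/2440 = 0.86513 A, so P_out = 2110.9 × 0.86513 = 1826.2 W.
All ideal ⇒ P_in = P_out, so I_supply = 1826.2/480 = 3.80 A.

I_supply ≈ 3.80 A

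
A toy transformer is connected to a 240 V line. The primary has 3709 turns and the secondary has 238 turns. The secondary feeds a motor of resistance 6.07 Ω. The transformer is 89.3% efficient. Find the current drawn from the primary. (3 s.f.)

I_p ≈ 0.182 A

V_s = 240 × 238/3709 = 15.400 V.
I_s = V_s/R = 15.400/6.07 = 2.5371 A.
P_out = V_s I_s = 15.400 × 2.5371 = 39.073 W.
P_in = P_out/η = 39.073/0.893 = 43.754 W.
I_p = P_in/V_p = 43.754/240 = 0.182 A.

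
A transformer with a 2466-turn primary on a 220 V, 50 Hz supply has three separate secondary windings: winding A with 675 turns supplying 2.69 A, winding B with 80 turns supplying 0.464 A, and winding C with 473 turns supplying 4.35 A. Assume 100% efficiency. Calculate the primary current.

I_p ≈ 1.59 A

V_A = 220 × 675/2466 = 60.219 V; V_B = 220 × 80/2466 = 7.1371 V; V_C = 220 × 473/2466 = 42.198 V.
P_out = V_A I_A + V_B I_B + V_C I_C = 60.219×2.69 + 7.1371×0.464 + 42.198×4.35 = 161.99 + 3.3116 + 183.56 = 348.86 W.
Ideal ⇒ P_in = P_out, so I_p = P_out/V_p = 348.86/220 = 1.59 A.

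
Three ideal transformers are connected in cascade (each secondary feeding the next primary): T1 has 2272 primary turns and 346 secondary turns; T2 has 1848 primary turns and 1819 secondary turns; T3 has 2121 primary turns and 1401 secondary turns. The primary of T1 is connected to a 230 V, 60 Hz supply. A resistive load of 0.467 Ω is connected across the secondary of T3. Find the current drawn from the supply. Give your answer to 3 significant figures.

I_supply ≈ 4.83 A

Secondary of T1: V = 230.00 × 346/2272 = 35.026 V.
Secondary of T2: V = 35.026 × 1819/1848 = 34.477 V.
Secondary of T3: V = 34.477 × 1401/2121 = 22.773 V.
I_load = 22.773/0.467 = 48.765 A, so P_out = 22.773 × 48.765 = 1110.5 W.
All ideal ⇒ P_in = P_out, so I_supply = 1110.5/230 = 4.83 A.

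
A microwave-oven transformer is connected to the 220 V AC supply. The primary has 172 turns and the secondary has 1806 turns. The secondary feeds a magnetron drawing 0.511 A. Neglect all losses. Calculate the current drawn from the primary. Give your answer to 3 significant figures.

I_p ≈ 5.37 A

For an ideal transformer I_p N_p = I_s N_s, so I_p = 0.511 × 1806/172 = 5.37 A.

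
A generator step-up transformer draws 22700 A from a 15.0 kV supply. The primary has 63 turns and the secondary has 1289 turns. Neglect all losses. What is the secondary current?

I_s/I_p = N_p/N_s, so I_s = 22700 × 63/1289 = 1110 A.

I_s ≈ 1110 A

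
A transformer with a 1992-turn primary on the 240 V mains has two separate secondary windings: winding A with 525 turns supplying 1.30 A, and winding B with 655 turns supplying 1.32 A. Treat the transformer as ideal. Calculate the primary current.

V_A = 240 × 525/1992 = 63.253 V; V_B = 240 × 655/1992 = 78.916 V.
P_out = V_A I_A + V_B I_B = 63.253×1.30 + 78.916×1.32 = 82.229 + 104.17 = 186.40 W.
Ideal ⇒ P_in = P_out, so I_p = P_out/V_p = 186.40/240 = 0.777 A.

I_p ≈ 0.777 A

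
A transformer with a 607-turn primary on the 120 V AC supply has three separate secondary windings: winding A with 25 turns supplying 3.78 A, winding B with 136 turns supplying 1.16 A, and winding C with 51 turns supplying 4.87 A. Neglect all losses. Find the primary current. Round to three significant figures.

I_p ≈ 0.825 A

V_A = 120 × 25/607 = 4.9423 V; V_B = 120 × 136/607 = 26.886 V; V_C = 120 × 51/607 = 10.082 V.
P_out = V_A I_A + V_B I_B + V_C I_C = 4.9423×3.78 + 26.886×1.16 + 10.082×4.87 = 18.682 + 31.188 + 49.101 = 98.971 W.
Ideal ⇒ P_in = P_out, so I_p = P_out/V_p = 98.971/120 = 0.825 A.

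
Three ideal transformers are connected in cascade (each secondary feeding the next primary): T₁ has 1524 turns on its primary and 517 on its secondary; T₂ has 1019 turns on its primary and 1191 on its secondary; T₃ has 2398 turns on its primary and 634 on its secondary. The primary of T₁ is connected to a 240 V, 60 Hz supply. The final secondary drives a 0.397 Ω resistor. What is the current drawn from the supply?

I_supply ≈ 6.64 A

After T₁: V = 240.00 × 517/1524 = 81.417 V.
After T₂: V = 81.417 × 1191/1019 = 95.160 V.
After T₃: V = 95.160 × 634/2398 = 25.159 V.
I_load = 25.159/0.397 = 63.373 A, so P_out = 25.159 × 63.373 = 1594.4 W.
All ideal ⇒ P_in = P_out, so I_supply = 1594.4/240 = 6.64 A.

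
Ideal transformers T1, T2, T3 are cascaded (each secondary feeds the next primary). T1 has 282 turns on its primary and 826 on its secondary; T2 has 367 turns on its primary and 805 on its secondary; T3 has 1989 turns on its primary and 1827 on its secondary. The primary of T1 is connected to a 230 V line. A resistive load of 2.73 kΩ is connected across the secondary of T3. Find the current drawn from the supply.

Secondary of T1: V = 230.00 × 826/282 = 673.69 V.
Secondary of T2: V = 673.69 × 805/367 = 1477.7 V.
Secondary of T3: V = 1477.7 × 1827/1989 = 1357.4 V.
I_load = 1357.4/2730 = 0.49720 A, so P_out = 1357.4 × 0.49720 = 674.87 W.
All ideal ⇒ P_in = P_out, so I_supply = 674.87/230 = 2.93 A.

I_supply ≈ 2.93 A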